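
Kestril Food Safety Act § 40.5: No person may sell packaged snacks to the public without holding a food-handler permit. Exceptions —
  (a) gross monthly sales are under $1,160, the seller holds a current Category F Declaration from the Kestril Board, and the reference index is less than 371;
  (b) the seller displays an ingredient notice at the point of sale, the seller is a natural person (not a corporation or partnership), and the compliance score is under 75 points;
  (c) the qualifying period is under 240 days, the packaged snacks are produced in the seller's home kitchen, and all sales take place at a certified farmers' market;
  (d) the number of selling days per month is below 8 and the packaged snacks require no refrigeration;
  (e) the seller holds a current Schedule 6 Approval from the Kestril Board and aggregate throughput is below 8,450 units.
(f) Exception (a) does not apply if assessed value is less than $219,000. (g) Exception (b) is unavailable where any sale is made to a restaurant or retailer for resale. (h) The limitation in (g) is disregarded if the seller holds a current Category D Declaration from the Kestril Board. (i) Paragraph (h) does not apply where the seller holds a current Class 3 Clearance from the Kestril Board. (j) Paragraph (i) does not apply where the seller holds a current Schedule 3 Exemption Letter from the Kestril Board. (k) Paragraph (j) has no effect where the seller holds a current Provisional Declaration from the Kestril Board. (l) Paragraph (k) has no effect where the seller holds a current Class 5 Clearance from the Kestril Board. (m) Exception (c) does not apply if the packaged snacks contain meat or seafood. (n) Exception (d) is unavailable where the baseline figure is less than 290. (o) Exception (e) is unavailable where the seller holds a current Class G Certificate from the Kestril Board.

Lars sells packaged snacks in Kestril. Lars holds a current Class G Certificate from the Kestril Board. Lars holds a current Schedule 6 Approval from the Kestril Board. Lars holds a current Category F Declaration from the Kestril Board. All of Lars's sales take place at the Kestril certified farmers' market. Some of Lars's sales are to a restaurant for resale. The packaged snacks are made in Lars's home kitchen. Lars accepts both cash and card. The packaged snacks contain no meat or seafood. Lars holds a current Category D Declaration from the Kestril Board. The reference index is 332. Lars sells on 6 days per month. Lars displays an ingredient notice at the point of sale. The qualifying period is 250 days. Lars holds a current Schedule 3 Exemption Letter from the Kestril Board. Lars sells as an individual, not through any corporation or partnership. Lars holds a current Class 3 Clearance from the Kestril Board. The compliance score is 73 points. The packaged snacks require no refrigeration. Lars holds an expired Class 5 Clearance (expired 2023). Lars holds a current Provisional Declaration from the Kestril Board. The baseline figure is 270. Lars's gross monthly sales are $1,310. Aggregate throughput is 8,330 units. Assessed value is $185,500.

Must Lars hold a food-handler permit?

Yes — Lars must hold a food-handler permit.

Exception (a) fails — gross monthly sales are $1,310, not under $1,160.
Exception (b) is satisfied on its face — an ingredient notice is displayed; the seller is a natural person; the compliance score is 73 points, under the 75 points limit. But applying paragraphs (g)–(l): (g) is engaged — some sales are to a restaurant for resale. (h) is triggered (a current Category D Declaration is held), but is overridden by (i): (i) operates against (h): a current Class 3 Clearance is held. (j) would limit (i) — a current Schedule 3 Exemption Letter is held — but (k) sets (j) aside: (k) operates against (j): a current Provisional Declaration is held. (l), which would lift (k), does not operate here — the Class 5 Clearance is not current. (b) is therefore removed.
Exception (c) requires that the qualifying period is under 240 days; but the qualifying period is 250 days, not under 240 days, so (c) is unavailable.
Exception (d) is satisfied on its face — the number of selling days per month is 6, below the 8 limit; the packaged snacks are shelf-stable. But applying paragraph (n): (n) is triggered — the baseline figure is 270, less than the 290 limit. (d) is therefore removed.
All of (e)'s requirements are met (a current Schedule 6 Approval is held; aggregate throughput is 8,330 units, below the 8,450 units limit). However, paragraph (o) must be considered: (o) is triggered — a current Class G Certificate is held. So (e) is unavailable.
No exception applies. The general rule governs.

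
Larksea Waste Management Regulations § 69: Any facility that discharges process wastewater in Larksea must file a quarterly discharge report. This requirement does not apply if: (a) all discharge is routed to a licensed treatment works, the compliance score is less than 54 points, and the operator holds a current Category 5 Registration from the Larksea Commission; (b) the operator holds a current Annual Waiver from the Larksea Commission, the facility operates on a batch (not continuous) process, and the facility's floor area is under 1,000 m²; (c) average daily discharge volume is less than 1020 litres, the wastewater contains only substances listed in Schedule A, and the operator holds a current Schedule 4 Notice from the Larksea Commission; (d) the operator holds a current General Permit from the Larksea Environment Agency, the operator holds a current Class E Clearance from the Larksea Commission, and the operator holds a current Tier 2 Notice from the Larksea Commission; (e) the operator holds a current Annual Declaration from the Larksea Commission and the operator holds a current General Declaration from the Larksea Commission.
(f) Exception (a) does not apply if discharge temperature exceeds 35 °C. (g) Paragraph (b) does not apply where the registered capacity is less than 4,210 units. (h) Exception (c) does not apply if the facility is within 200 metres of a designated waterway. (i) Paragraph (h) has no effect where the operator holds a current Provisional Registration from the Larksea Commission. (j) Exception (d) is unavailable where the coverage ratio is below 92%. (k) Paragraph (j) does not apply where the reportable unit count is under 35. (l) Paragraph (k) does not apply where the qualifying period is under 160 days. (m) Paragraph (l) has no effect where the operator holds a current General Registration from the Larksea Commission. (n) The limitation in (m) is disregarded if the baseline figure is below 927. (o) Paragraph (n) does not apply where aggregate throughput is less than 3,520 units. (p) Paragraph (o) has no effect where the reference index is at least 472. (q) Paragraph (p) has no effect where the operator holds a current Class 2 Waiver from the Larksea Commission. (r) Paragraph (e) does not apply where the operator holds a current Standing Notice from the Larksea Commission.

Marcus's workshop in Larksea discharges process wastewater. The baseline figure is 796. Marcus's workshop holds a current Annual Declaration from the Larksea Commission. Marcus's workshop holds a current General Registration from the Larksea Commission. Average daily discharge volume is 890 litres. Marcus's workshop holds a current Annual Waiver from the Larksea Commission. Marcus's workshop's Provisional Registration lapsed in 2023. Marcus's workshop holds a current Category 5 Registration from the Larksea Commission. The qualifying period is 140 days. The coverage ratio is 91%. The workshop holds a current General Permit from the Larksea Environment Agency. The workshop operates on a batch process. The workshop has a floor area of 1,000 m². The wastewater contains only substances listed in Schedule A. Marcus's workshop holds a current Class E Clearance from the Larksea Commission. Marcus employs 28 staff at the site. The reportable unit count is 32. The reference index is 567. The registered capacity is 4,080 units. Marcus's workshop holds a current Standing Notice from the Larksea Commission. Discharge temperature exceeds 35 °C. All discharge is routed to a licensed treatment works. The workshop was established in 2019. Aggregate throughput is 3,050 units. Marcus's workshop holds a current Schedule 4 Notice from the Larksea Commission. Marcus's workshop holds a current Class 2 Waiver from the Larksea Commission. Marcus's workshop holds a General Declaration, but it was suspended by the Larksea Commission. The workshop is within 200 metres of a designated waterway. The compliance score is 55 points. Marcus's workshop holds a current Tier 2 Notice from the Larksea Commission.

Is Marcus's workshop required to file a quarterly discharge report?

Exception (a) fails — the compliance score is 55 points, not less than 54 points.
Exception (b) fails — the facility's floor area is 1,000 m², not under 1,000 m².
All of (c)'s requirements are met (average daily discharge volume is 890 litres, less than the 1020 litres limit; the wastewater is Schedule-A-only; a current Schedule 4 Notice is held). Turning to paragraphs (h)–(i): (h) operates against (c): the workshop is within 200 m of a designated waterway. (i), which would lift (h), does not operate here — no current Provisional Registration is held. Exception (c) does not apply.
All of (d)'s requirements are met (a current General Permit is held; a current Class E Clearance is held; a current Tier 2 Notice is held). Applying paragraphs (j)–(q): (j) would limit (d) — the coverage ratio is 91%, below the 92% limit — but (k) sets (j) aside: (k) operates against (j): the reportable unit count is 32, under the 35 limit. (l) would limit (k) — the qualifying period is 140 days, under the 160 days limit — but (m) sets (l) aside: (m) operates — a current General Registration is held. (n) is engaged (the baseline figure is 796, below the 927 limit), but is overridden by (o): (o) operates against (n): aggregate throughput is 3,050 units, less than the 3,520 units limit. (p) would limit (o) — the reference index is 567, meeting the 472 threshold — but (q) sets (p) aside: (q) operates against (p): a current Class 2 Waiver is held. Exception (d) stands.
Exception (e) requires that the operator holds a current General Declaration from the Larksea Commission; but there is no General Declaration in force, so (e) is unavailable.

No — exception (d) applies; Marcus's workshop is not required to file a quarterly discharge report.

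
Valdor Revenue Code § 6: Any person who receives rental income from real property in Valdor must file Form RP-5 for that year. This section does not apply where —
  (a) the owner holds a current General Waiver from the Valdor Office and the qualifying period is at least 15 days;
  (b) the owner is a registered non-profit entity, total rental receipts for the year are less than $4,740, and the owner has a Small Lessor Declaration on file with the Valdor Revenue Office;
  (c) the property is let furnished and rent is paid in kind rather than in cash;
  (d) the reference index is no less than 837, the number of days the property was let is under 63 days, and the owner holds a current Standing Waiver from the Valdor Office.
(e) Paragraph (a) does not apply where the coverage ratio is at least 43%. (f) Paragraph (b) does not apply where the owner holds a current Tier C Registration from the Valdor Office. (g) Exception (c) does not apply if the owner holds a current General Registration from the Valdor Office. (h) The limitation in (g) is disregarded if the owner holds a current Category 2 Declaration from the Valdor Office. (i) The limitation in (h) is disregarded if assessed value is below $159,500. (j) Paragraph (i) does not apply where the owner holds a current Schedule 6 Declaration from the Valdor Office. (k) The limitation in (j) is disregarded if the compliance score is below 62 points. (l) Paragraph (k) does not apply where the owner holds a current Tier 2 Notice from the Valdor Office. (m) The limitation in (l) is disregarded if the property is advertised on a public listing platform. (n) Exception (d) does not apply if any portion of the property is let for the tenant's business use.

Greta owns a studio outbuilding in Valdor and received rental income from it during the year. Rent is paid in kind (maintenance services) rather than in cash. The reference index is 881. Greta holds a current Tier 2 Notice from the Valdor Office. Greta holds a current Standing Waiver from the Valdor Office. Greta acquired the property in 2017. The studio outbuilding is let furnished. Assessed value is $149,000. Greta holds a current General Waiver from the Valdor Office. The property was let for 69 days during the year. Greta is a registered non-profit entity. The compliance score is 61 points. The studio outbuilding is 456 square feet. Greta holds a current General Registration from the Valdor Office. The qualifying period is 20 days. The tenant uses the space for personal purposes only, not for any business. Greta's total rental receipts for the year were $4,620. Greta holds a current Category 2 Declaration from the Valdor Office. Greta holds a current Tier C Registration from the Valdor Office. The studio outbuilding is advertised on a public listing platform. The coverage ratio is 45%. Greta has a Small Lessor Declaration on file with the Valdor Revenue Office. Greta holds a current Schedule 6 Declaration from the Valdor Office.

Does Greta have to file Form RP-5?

Yes — Greta must file Form RP-5.

Exception (a): a current General Waiver is held; the qualifying period is 20 days, meeting the 15 days threshold — every condition holds. But: (e) operates against (a): the coverage ratio is 45%, meeting the 43% threshold. Exception (a) does not apply.
All of (b)'s requirements are met (Greta is a registered non-profit; total rental receipts for the year are $4,620, less than the $4,740 limit; a Small Lessor Declaration is on file). Turning to paragraph (f): (f) operates — a current Tier C Registration is held. Exception (b) does not apply.
All of (c)'s requirements are met (the property is let furnished; rent is paid in kind). But applying paragraphs (g)–(m): (g) is engaged — a current General Registration is held. (h) would limit (g) — a current Category 2 Declaration is held — but (i) sets (h) aside: (i) applies — assessed value is $149,000, below the $159,500 limit. (j) applies (a current Schedule 6 Declaration is held), but is overridden by (k): (k) operates — the compliance score is 61 points, below the 62 points limit. (l) is triggered (a current Tier 2 Notice is held), but is itself disapplied by (m): (m) operates against (l): the property is publicly advertised. So (c) is unavailable.
Exception (d) fails — the number of days the property was let is 69 days, not under 63 days.
Every exception is unavailable, so the rule governs.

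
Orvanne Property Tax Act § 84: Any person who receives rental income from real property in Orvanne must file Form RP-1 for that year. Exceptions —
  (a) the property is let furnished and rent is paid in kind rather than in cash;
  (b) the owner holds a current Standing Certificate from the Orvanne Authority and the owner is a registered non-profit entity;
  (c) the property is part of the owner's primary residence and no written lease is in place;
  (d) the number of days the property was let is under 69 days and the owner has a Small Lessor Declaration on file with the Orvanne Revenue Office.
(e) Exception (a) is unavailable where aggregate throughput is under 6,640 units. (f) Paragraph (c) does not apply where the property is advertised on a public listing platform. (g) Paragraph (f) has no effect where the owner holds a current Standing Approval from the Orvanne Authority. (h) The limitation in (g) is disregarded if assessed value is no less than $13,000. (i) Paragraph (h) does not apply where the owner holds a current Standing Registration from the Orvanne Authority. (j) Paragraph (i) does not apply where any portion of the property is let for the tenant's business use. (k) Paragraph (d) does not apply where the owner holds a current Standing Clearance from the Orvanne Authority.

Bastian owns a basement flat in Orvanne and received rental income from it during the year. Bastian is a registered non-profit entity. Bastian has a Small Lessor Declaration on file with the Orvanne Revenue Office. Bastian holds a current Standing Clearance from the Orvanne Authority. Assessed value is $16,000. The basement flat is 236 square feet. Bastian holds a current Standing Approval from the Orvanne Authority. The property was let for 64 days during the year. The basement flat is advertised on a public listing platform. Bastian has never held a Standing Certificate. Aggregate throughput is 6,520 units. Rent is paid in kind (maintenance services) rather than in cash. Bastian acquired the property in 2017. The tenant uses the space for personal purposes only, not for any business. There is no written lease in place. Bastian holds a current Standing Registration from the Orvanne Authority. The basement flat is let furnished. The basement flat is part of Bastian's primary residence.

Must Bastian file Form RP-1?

Exception (a): the property is let furnished; rent is paid in kind — every condition holds. But applying paragraph (e): (e) operates — aggregate throughput is 6,520 units, under the 6,640 units limit. Exception (a) does not apply.
Exception (b) does not apply: no current Standing Certificate is held.
Exception (c) is satisfied on its face — the basement flat is part of the primary residence; there is no written lease. Considering the limiting provisions: (f) operates (the property is publicly advertised), but is displaced by (g): (g) operates against (f): a current Standing Approval is held. (h) operates (assessed value is $16,000, meeting the $13,000 threshold), but is itself disapplied by (i): (i) operates against (h): a current Standing Registration is held. (j), which would lift (i), is not engaged — the space is used for personal purposes only. So (c) applies.
Exception (d) is satisfied on its face — the number of days the property was let is 64 days, under the 69 days limit; a Small Lessor Declaration is on file. However, paragraph (k) must be considered: (k) operates against (d): a current Standing Clearance is held. (d) is therefore removed.

No — exception (c) applies; Bastian is not required to file Form RP-1.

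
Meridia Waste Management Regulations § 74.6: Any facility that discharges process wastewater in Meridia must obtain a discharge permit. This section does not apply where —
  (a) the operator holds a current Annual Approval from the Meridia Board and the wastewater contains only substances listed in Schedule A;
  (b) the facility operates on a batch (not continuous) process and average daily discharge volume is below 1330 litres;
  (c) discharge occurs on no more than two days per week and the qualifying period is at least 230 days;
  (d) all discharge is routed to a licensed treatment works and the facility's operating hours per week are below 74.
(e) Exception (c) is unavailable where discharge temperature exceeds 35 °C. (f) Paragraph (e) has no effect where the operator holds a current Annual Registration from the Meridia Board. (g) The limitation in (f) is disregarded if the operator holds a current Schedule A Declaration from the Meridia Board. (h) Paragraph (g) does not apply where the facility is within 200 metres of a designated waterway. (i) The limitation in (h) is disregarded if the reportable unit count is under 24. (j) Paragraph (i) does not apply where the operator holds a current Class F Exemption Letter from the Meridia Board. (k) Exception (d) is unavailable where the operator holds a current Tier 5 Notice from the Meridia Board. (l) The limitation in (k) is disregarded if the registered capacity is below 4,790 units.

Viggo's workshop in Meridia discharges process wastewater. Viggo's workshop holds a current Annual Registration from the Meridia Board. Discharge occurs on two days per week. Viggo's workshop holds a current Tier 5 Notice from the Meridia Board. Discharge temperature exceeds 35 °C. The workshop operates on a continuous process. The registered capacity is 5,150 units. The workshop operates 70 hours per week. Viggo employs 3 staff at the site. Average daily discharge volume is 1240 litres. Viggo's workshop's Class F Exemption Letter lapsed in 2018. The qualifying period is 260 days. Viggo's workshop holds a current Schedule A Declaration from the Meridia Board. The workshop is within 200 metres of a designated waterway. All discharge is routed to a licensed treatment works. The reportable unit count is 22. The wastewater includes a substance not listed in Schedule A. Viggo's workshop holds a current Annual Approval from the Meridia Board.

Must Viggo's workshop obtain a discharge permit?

Exception (a) fails — the wastewater includes a non-Schedule-A substance.
Exception (b) does not apply: the facility operates on a continuous process.
Exception (c): discharge occurs on no more than two days per week; the qualifying period is 260 days, meeting the 230 days threshold — every condition holds. Turning to paragraphs (e)–(j): (e) operates against (c): discharge temperature exceeds 35 °C. (f) is triggered (a current Annual Registration is held), but yields to (g): (g) operates against (f): a current Schedule A Declaration is held. (h) would limit (g) — the workshop is within 200 m of a designated waterway — but (i) sets (h) aside: (i) operates against (h): the reportable unit count is 22, under the 24 limit. (j), which would lift (i), is not engaged — there is no Class F Exemption Letter in force. (c) is therefore removed.
Exception (d): discharge is routed to a licensed treatment works; the facility's operating hours per week are 70, below the 74 limit — every condition holds. But applying paragraphs (k)–(l): (k) operates against (d): a current Tier 5 Notice is held. (l) is not triggered (the registered capacity is 5,150 units, not below 4,790 units), so (k) stands. Exception (d) does not apply.
No exception applies. The general rule governs.

Yes — Viggo's workshop must obtain a discharge permit.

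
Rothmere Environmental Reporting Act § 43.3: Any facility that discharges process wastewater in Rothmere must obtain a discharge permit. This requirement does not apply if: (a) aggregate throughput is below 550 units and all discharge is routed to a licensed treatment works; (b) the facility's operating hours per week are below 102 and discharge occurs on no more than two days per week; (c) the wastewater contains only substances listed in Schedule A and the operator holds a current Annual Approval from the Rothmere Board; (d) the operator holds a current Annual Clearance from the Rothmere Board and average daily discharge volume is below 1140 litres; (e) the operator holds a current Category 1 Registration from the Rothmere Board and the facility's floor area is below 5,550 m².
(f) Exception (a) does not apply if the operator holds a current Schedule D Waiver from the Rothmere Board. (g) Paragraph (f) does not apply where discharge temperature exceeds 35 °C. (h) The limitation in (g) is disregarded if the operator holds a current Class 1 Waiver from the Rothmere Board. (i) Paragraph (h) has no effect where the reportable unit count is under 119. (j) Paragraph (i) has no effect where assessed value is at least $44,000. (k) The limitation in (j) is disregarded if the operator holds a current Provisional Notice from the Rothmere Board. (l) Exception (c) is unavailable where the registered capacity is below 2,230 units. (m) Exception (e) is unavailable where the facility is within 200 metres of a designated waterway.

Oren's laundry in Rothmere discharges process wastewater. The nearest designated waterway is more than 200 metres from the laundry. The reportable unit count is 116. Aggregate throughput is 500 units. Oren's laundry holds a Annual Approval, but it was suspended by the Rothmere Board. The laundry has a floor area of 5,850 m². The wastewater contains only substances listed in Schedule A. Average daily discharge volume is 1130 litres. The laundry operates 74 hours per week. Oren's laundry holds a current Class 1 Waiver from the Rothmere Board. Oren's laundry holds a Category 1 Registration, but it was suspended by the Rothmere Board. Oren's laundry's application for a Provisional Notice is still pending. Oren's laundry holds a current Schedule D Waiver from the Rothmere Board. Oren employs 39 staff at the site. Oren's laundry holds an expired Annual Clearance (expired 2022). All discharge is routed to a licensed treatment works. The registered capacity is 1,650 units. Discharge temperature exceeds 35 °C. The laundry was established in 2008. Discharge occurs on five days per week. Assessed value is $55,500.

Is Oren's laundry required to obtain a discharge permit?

Exception (a) is satisfied on its face — aggregate throughput is 500 units, below the 550 units limit; discharge is routed to a licensed treatment works. However, paragraphs (f)–(k) must be considered: (f) operates — a current Schedule D Waiver is held. (g) is engaged (discharge temperature exceeds 35 °C), but is displaced by (h): (h) operates — a current Class 1 Waiver is held. (i) would limit (h) — the reportable unit count is 116, under the 119 limit — but (j) sets (i) aside: (j) operates against (i): assessed value is $55,500, meeting the $44,000 threshold. (k) is not triggered (there is no Provisional Notice in force), so (j) stands. So (a) is unavailable.
Exception (b) requires that discharge occurs on no more than two days per week; but discharge occurs on five days per week, so (b) is unavailable.
Exception (c) requires that the operator holds a current Annual Approval from the Rothmere Board; but no current Annual Approval is held, so (c) is unavailable.
Exception (d) fails — there is no Annual Clearance in force.
Exception (e) does not apply: no current Category 1 Registration is held.
Every exception is unavailable, so the rule governs.

Yes — Oren's laundry must obtain a discharge permit.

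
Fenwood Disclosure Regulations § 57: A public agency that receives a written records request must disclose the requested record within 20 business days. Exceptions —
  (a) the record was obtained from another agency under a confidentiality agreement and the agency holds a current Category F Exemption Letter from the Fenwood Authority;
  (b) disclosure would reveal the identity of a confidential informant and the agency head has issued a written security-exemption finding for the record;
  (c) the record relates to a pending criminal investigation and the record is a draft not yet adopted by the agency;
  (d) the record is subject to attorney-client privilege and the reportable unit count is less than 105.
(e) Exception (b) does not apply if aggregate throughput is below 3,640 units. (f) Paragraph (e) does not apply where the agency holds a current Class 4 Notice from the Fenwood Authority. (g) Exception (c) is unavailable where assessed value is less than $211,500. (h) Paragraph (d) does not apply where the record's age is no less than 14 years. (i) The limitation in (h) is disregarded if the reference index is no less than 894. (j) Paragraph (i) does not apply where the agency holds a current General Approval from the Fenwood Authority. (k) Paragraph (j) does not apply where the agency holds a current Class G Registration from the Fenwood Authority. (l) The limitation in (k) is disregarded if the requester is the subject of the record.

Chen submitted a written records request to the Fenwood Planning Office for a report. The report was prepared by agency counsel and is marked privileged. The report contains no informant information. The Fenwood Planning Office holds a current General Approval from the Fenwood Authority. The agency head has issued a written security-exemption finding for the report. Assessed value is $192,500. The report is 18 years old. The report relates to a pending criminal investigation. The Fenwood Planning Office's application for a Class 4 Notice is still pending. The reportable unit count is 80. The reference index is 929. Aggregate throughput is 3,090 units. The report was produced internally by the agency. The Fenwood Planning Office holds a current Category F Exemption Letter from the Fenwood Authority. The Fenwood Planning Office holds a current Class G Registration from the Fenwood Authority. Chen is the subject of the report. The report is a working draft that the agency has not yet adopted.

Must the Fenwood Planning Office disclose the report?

Yes — the Fenwood Planning Office must disclose the report.

Exception (a) fails — the report was produced internally.
Exception (b) fails — the report contains no informant information.
Exception (c): the report relates to a pending investigation; the report is an unadopted draft — every condition holds. But applying paragraph (g): (g) applies — assessed value is $192,500, less than the $211,500 limit. Exception (c) does not apply.
Exception (d): the report is privileged; the reportable unit count is 80, less than the 105 limit — every condition holds. However, paragraphs (h)–(l) must be considered: (h) is triggered — the record's age is 18 years, meeting the 14 years threshold. (i) is triggered (the reference index is 929, meeting the 894 threshold), but yields to (j): (j) is triggered — a current General Approval is held. (k) is triggered (a current Class G Registration is held), but yields to (l): (l) operates against (k): Chen is the subject of the report. So (d) is unavailable.
No exception applies. The general rule governs.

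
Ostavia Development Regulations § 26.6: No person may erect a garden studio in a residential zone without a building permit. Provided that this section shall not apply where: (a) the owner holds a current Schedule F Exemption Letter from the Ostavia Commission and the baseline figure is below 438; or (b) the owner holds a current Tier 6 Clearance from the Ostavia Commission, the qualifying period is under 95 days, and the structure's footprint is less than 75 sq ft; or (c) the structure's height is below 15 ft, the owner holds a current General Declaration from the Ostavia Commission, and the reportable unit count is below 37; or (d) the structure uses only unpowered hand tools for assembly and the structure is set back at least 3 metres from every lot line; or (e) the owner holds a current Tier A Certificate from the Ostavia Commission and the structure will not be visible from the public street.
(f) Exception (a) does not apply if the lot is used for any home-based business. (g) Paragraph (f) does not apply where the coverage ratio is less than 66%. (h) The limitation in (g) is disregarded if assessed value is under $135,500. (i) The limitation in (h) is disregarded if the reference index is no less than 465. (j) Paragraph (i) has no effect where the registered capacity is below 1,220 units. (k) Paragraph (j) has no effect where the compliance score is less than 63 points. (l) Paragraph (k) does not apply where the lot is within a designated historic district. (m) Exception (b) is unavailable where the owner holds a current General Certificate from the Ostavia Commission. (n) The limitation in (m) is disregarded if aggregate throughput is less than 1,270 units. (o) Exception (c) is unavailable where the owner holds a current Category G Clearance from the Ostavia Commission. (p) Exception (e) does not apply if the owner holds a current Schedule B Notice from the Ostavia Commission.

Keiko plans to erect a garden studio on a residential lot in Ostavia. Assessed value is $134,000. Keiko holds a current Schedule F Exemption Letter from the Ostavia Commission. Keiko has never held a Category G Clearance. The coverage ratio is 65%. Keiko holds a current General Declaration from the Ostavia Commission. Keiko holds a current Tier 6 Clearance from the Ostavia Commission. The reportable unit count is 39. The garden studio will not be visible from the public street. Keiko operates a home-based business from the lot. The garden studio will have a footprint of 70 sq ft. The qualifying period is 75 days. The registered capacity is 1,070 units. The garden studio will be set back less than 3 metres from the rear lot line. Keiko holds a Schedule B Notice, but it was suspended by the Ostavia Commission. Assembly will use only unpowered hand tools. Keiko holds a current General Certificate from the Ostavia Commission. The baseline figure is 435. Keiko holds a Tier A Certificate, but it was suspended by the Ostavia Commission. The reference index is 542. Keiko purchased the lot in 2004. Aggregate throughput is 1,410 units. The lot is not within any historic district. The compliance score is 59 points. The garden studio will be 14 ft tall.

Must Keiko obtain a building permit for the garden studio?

Exception (a): a current Schedule F Exemption Letter is held; the baseline figure is 435, below the 438 limit — every condition holds. Applying paragraphs (f)–(l): (f) operates (a home-based business operates on the lot), but is set aside by (g): (g) operates — the coverage ratio is 65%, less than the 66% limit. (h) would limit (g) — assessed value is $134,000, under the $135,500 limit — but (i) sets (h) aside: (i) operates against (h): the reference index is 542, meeting the 465 threshold. (j) would limit (i) — the registered capacity is 1,070 units, below the 1,220 units limit — but (k) sets (j) aside: (k) operates against (j): the compliance score is 59 points, less than the 63 points limit. (l) is inapplicable (the lot is not in a historic district), so (k) stands. So (a) applies.
Exception (b) is satisfied on its face — a current Tier 6 Clearance is held; the qualifying period is 75 days, under the 95 days limit; the structure's footprint is 70 sq ft, less than the 75 sq ft limit. However, paragraphs (m)–(n) must be considered: (m) operates against (b): a current General Certificate is held. (n) is inapplicable (aggregate throughput is 1,410 units, not less than 1,270 units), so (m) stands. (b) is therefore removed.
Exception (c) requires that the reportable unit count is below 37; but the reportable unit count is 39, not below 37, so (c) is unavailable.
Exception (d) requires that the structure is set back at least 3 metres from every lot line; but the rear setback is under 3 m, so (d) is unavailable.
Exception (e) fails — no current Tier A Certificate is held.

No — exception (a) applies; Keiko does not need a building permit.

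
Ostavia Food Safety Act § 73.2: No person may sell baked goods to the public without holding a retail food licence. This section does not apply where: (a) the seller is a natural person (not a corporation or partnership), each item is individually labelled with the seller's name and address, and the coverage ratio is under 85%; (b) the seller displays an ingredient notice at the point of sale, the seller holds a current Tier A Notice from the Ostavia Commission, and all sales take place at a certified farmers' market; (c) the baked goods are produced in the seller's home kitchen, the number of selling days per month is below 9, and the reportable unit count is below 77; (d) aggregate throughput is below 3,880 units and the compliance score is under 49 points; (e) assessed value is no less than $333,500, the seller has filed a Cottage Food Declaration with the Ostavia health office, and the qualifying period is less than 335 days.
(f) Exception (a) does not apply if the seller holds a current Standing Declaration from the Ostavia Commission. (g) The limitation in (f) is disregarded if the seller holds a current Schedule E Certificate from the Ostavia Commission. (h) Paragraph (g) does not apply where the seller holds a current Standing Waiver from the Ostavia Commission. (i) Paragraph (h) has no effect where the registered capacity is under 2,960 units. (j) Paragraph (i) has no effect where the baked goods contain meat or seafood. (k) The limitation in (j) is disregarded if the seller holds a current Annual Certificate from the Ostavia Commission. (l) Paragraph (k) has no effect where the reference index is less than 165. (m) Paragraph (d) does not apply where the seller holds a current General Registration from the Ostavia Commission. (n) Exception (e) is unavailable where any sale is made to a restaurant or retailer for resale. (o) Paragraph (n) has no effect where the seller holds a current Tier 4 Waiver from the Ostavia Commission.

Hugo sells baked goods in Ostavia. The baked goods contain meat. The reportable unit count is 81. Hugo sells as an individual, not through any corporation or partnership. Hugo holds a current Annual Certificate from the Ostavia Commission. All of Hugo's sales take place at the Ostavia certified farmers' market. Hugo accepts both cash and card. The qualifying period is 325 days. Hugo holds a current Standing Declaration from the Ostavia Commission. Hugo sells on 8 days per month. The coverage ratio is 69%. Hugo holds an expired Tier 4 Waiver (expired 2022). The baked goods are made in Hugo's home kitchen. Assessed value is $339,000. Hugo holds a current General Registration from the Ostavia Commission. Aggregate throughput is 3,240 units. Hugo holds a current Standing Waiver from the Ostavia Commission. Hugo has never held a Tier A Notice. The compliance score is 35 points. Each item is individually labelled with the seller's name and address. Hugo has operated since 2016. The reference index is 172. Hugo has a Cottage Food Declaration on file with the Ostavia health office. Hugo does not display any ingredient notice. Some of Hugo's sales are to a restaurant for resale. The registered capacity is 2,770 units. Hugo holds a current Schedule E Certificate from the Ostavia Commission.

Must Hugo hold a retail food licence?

Exception (a) is satisfied on its face — the seller is a natural person; items are individually labelled; the coverage ratio is 69%, under the 85% limit. Considering the limiting provisions: (f) would limit (a) — a current Standing Declaration is held — but (g) sets (f) aside: (g) operates — a current Schedule E Certificate is held. (h) operates (a current Standing Waiver is held), but is set aside by (i): (i) operates against (h): the registered capacity is 2,770 units, under the 2,960 units limit. (j) applies (the baked goods contain meat), but yields to (k): (k) operates against (j): a current Annual Certificate is held. (l) is not triggered (the reference index is 172, not less than 165), so (k) stands. (a) remains available.
Exception (b) does not apply: no ingredient notice is displayed.
Exception (c) requires that the reportable unit count is below 77; but the reportable unit count is 81, not below 77, so (c) is unavailable.
Exception (d): aggregate throughput is 3,240 units, below the 3,880 units limit; the compliance score is 35 points, under the 49 points limit — every condition holds. Turning to paragraph (m): (m) operates against (d): a current General Registration is held. (d) is therefore removed.
Exception (e)'s conditions are all satisfied: assessed value is $339,000, meeting the $333,500 threshold; a Cottage Food Declaration is on file; the qualifying period is 325 days, less than the 335 days limit. But applying paragraphs (n)–(o): (n) operates against (e): some sales are to a restaurant for resale. (o) is inapplicable (there is no Tier 4 Waiver in force), so (n) stands. So (e) is unavailable.

No — exception (a) applies; Hugo is not required to hold a retail food licence.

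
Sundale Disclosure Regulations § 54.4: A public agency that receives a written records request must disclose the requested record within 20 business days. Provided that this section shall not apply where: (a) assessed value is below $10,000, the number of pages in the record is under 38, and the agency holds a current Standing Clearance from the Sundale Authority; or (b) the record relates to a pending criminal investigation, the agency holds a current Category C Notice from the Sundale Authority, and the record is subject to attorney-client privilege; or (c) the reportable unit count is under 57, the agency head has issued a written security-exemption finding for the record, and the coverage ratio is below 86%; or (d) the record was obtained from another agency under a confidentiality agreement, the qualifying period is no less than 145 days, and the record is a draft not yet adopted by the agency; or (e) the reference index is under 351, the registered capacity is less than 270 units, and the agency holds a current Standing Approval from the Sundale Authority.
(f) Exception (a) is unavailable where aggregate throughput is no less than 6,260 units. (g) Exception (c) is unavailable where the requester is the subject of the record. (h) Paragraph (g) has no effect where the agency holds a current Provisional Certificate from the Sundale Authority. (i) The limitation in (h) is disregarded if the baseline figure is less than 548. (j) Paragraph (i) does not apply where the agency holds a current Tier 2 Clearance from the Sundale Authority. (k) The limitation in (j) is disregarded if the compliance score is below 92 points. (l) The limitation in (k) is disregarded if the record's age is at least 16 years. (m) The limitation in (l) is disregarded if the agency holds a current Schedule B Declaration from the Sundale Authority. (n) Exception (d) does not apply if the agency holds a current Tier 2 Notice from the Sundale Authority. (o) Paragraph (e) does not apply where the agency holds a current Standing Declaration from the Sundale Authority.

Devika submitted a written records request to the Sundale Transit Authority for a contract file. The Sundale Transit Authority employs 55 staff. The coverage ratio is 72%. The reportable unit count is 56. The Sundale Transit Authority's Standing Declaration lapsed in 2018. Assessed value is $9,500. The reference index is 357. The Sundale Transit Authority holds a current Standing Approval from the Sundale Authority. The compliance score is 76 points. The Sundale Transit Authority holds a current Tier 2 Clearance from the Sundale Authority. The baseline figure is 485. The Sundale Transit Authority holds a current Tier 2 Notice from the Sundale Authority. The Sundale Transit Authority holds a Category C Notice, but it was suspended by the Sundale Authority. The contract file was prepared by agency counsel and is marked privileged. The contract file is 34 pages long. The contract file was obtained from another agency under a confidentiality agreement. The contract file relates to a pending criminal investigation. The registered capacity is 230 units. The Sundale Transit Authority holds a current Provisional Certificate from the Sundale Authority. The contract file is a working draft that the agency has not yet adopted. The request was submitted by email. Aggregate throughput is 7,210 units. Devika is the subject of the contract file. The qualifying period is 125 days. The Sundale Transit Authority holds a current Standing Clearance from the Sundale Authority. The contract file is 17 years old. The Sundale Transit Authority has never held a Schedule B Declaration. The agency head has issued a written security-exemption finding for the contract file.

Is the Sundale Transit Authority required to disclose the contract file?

No — exception (c) applies; the Sundale Transit Authority is not required to disclose the contract file.

Exception (a) is satisfied on its face — assessed value is $9,500, below the $10,000 limit; the number of pages in the record is 34, under the 38 limit; a current Standing Clearance is held. Turning to paragraph (f): (f) applies — aggregate throughput is 7,210 units, meeting the 6,260 units threshold. So (a) is unavailable.
Exception (b) does not apply: there is no Category C Notice in force.
All of (c)'s requirements are met (the reportable unit count is 56, under the 57 limit; a written security-exemption finding has been issued; the coverage ratio is 72%, below the 86% limit). Considering the limiting provisions: (g) would limit (c) — Devika is the subject of the contract file — but (h) sets (g) aside: (h) operates against (g): a current Provisional Certificate is held. (i) applies (the baseline figure is 485, less than the 548 limit), but yields to (j): (j) operates against (i): a current Tier 2 Clearance is held. (k) would limit (j) — the compliance score is 76 points, below the 92 points limit — but (l) sets (k) aside: (l) operates — the record's age is 17 years, meeting the 16 years threshold. (m) is inapplicable (the Schedule B Declaration is not current), so (l) stands. So (c) applies.
Exception (d) requires that the qualifying period is no less than 145 days; but the qualifying period is 125 days, short of 145 days, so (d) is unavailable.
Exception (e) requires that the reference index is under 351; but the reference index is 357, not under 351, so (e) is unavailable.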